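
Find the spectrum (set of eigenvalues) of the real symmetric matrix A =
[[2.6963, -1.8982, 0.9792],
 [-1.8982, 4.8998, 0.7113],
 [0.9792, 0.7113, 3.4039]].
sigma(A) ≈ {1, 4, 6}

A is real symmetric, so its spectrum consists of real eigenvalues. Expanding the characteristic polynomial of the displayed matrix gives
  det(λ I - A) = p(λ) = λ^3 + (-11)λ^2 + (34)λ + (-23.9988).
Solving p(λ) = 0 yields eigenvalues ≈ 1, 4, 6. (A is shown rounded to 4 decimals, so these recover the underlying integer eigenvalues to within that precision.)
Verification: the trace of A = 11 equals the sum of eigenvalues 11, and det(A) ≈ 23.9988 matches the eigenvalue product 24.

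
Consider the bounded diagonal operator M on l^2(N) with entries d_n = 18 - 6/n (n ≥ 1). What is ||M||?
||M|| = 18

For a diagonal operator on l^2 with entries d_n, ||M|| = sup_n |d_n|. Here d_1 = 12, d_2 = 15, ..., and d_n = 18 - 6/n increases monotonically toward 18. All terms lie in [12, 18), so |d_n| = d_n and the supremum is the limit 18, which is not attained by any individual d_n. Hence ||M|| = 18.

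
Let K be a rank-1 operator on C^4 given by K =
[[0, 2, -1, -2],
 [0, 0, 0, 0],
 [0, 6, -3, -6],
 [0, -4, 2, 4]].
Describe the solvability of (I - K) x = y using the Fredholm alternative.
(I - K) is singular (det(I - K) = 0, i.e. 1 ∈ sigma(K)). (I - K) x = y is solvable iff y ⊥ ker((I - K)^*) = span{(0, 2, -1, -2)}, i.e. iff 2y_2 - y_3 - 2y_4 = 0. When solvable, the solutions are x = y + c·(1, 0, 3, -2), c arbitrary (ker(I - K) = span{(1, 0, 3, -2)}, dimension 1).

K has rank 1, so it is an outer product K = u v^T: every row of K is a multiple of one row vector. Reading off the entries, u = (1, 0, 3, -2) and v = (0, 2, -1, -2) (row i of K equals u_i·v^T). A rank-one matrix u v^T satisfies K u = u (v·u) and kills the (3)-dimensional subspace v^⊥, so its characteristic polynomial is lambda^3 (lambda - v·u) with v·u = tr K = 1. Hence the eigenvalues of I - K are 1 (multiplicity 3) and 1 - (1) = 0, so det(I - K) = 0. (Direct check: I - K =
[[1, -2, 1, 2],
 [0, 1, 0, 0],
 [0, -6, 4, 6],
 [0, 4, -2, -3]]
has determinant 0.) So 1 is an eigenvalue of K and (I - K) is not invertible. The finite-dimensional Fredholm alternative says: either (I - K) is invertible, or ker(I - K) ≠ {0} and then range(I - K) = ker((I - K)^*)^⊥, with dim ker(I - K) = dim ker((I - K)^*). We are in the second case, so we need both kernels. Kernel of I - K: (I - K) u = u - u (v·u) = u - u = 0, so ker(I - K) = span{u} = span{(1, 0, 3, -2)} (it is exactly 1-dimensional because rank(I - K) = 3). Kernel of the adjoint: K is real, so (I - K)^* = I - K^T = I - v u^T, and (I - v u^T) v = v - v (u·v) = 0; hence ker((I - K)^*) = span{v} = span{(0, 2, -1, -2)}. Therefore (I - K) x = y is solvable iff <y, v> = 0, i.e. iff 2y_2 - y_3 - 2y_4 = 0. When this holds, K y = u (v·y) = 0, so (I - K) y = y and x = y is a particular solution; the full solution set is the line x = y + c·u = y + c·(1, 0, 3, -2), c ∈ C.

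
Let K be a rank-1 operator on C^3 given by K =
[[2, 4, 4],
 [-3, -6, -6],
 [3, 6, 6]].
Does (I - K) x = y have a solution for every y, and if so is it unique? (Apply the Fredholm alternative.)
(I - K) is invertible (det(I - K) = -1 ≠ 0), so for every y in C^3 the equation (I - K) x = y has a unique solution.

K has rank 1, so it is an outer product K = u v^T: every row of K is a multiple of one row vector. Reading off the entries, u = (-2, 3, -3) and v = (-1, -2, -2) (row i of K equals u_i·v^T). A rank-one matrix u v^T satisfies K u = u (v·u) and kills the (2)-dimensional subspace v^⊥, so its characteristic polynomial is lambda^2 (lambda - v·u) with v·u = tr K = 2. Hence the eigenvalues of I - K are 1 (multiplicity 2) and 1 - (2) = -1, so det(I - K) = -1. (Direct check: I - K =
[[-1, -4, -4],
 [3, 7, 6],
 [-3, -6, -5]]
has determinant -1.) The finite-dimensional Fredholm alternative says: either (I - K) is invertible, or ker(I - K) ≠ {0} and then range(I - K) = ker((I - K)^*)^⊥, with dim ker(I - K) = dim ker((I - K)^*). Since det(I - K) ≠ 0, 1 is not an eigenvalue of K and ker(I - K) = {0}, so we are in the first case: for every y there is a unique x = (I - K)^(-1) y. Explicitly, by the Sherman–Morrison formula, (I - u v^T)^(-1) = I + u v^T/(1 - v·u), i.e. (I - K)^(-1) = I - K.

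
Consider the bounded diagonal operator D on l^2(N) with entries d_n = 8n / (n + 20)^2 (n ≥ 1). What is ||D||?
||D|| = 1/10 (attained at n = 20)

For D diagonal, ||D|| = sup_n |d_n|. Treat f(x) = 8x / (x + 20)^2 for real x > 0. By the quotient rule, f'(x) = 8(20 - x)/(x + 20)^3, which is positive for x < 20 and negative for x > 20. So f has a unique maximum at x = 20, and since 20 is a positive integer, the supremum over n ≥ 1 is attained at n = 20: d_20 = 8·20/(20 + 20)^2 = 8·20/1600 = 1/10. Hence ||D|| = 1/10.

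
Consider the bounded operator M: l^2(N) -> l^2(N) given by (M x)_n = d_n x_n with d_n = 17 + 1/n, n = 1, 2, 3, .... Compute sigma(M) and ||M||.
sigma(M) = {17 + 1/n : n ≥ 1} ∪ {17}; ||M|| = 18

A bounded diagonal operator on l^2 with diagonal entries d_n has spectrum equal to the closure of {d_n : n ≥ 1}: every d_n is an eigenvalue (with eigenvector e_n), so {d_n} ⊂ sigma(M); the spectrum is closed, so its closure is too; and for lambda not in the closure, (M - lambda I) has bounded inverse (the diagonal entries 1/(d_n - lambda) are bounded). For our sequence d_n = 17 + 1/n, n = 1, 2, 3, ...:
  - {d_n} = {17 + 1/n : n ≥ 1}; the only limit point is 17
  - closure = {17 + 1/n : n ≥ 1} ∪ {17}
For the norm: a diagonal operator has ||M|| = sup_n |d_n|. Here d_n = 17 + 1/n is positive and decreasing, so sup_n |d_n| = d_1 = 17 + 1 = 18. So ||M|| = 18.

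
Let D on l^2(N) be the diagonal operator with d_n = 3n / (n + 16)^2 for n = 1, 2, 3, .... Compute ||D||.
||D|| = 3/64 (attained at n = 16)

For D diagonal, ||D|| = sup_n |d_n|. Treat f(x) = 3x / (x + 16)^2 for real x > 0. By the quotient rule, f'(x) = 3(16 - x)/(x + 16)^3, which is positive for x < 16 and negative for x > 16. So f has a unique maximum at x = 16, and since 16 is a positive integer, the supremum over n ≥ 1 is attained at n = 16: d_16 = 3·16/(16 + 16)^2 = 3·16/1024 = 3/64. Hence ||D|| = 3/64.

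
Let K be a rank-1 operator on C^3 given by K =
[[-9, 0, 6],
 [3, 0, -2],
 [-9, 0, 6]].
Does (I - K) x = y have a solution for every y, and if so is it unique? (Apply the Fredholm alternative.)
(I - K) is invertible (det(I - K) = 4 ≠ 0), so for every y in C^3 the equation (I - K) x = y has a unique solution.

K has rank 1, so it is an outer product K = u v^T: every row of K is a multiple of one row vector. Reading off the entries, u = (-3, 1, -3) and v = (3, 0, -2) (row i of K equals u_i·v^T). A rank-one matrix u v^T satisfies K u = u (v·u) and kills the (2)-dimensional subspace v^⊥, so its characteristic polynomial is lambda^2 (lambda - v·u) with v·u = tr K = -3. Hence the eigenvalues of I - K are 1 (multiplicity 2) and 1 - (-3) = 4, so det(I - K) = 4. (Direct check: I - K =
[[10, 0, -6],
 [-3, 1, 2],
 [9, 0, -5]]
has determinant 4.) The finite-dimensional Fredholm alternative says: either (I - K) is invertible, or ker(I - K) ≠ {0} and then range(I - K) = ker((I - K)^*)^⊥, with dim ker(I - K) = dim ker((I - K)^*). Since det(I - K) ≠ 0, 1 is not an eigenvalue of K and ker(I - K) = {0}, so we are in the first case: for every y there is a unique x = (I - K)^(-1) y. Explicitly, by the Sherman–Morrison formula, (I - u v^T)^(-1) = I + u v^T/(1 - v·u), i.e. (I - K)^(-1) = I + K/(4).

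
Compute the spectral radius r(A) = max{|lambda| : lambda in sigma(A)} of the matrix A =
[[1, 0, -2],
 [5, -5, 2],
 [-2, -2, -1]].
r(A) ≈ 4.3371

The eigenvalues of A are the roots of its characteristic polynomial. With M = A (coefficients from the trace, the sum of principal 2x2 minors, and det A):
  p(λ) = det(λ I - M) = λ^3 + 5λ^2 - λ - 49.
No integer candidate from the rational root theorem (±divisors of 49) is a root, so the roots are irrational. The cubic discriminant is Δ = -35888 < 0, so there is one real root and a complex-conjugate pair. p(2) = -23 and p(3) = 20 have opposite signs, so a root lies in (2, 3); Newton's method refines it to λ ≈ 2.6049. Dividing out (λ - (2.6049)) leaves approximately λ^2 + 7.6049λ + 18.8104. For λ^2 + 7.6049λ + 18.8104 the discriminant is -17.4065. It is negative, so the remaining roots are the complex-conjugate pair λ ≈ -3.8025 ± 2.0861i. Their product equals the constant term, so |λ|^2 ≈ 18.8104 and |λ| ≈ 4.3371.
Thus the eigenvalues (to 4 decimals) are 2.6049 (modulus 2.6049); -3.8025 ± 2.0861i (modulus 4.3371). The spectral radius is the largest modulus: r(A) ≈ 4.3371. (Cross-check: r(A) ≤ ||A||_2 ≈ 7.3559; equality holds whenever A is normal, though it can also hold for some non-normal A.)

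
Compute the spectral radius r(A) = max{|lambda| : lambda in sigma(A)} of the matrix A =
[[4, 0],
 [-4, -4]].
r(A) = 4

The eigenvalues of A are the roots of its characteristic polynomial. With M = A (coefficients from the trace and determinant):
  p(λ) = det(λ I - M) = λ^2 - 16.
For λ^2 - 16 the discriminant is 64. It is a perfect square (8^2), so the roots are rational: λ = (0 ± 8)/2 = 4, -4.
Thus the eigenvalues (to 4 decimals) are 4 (modulus 4); -4 (modulus 4). The spectral radius is the largest modulus: r(A) = 4. (Cross-check: r(A) ≤ ||A||_2 ≈ 6.4721; equality holds whenever A is normal, though it can also hold for some non-normal A.)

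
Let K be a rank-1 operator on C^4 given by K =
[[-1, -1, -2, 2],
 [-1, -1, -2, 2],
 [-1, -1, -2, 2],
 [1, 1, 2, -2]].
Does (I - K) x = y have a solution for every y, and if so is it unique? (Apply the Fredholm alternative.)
(I - K) is invertible (det(I - K) = 7 ≠ 0), so for every y in C^4 the equation (I - K) x = y has a unique solution.

K has rank 1, so it is an outer product K = u v^T: every row of K is a multiple of one row vector. Reading off the entries, u = (1, 1, 1, -1) and v = (-1, -1, -2, 2) (row i of K equals u_i·v^T). A rank-one matrix u v^T satisfies K u = u (v·u) and kills the (3)-dimensional subspace v^⊥, so its characteristic polynomial is lambda^3 (lambda - v·u) with v·u = tr K = -6. Hence the eigenvalues of I - K are 1 (multiplicity 3) and 1 - (-6) = 7, so det(I - K) = 7. (Direct check: I - K =
[[2, 1, 2, -2],
 [1, 2, 2, -2],
 [1, 1, 3, -2],
 [-1, -1, -2, 3]]
has determinant 7.) The finite-dimensional Fredholm alternative says: either (I - K) is invertible, or ker(I - K) ≠ {0} and then range(I - K) = ker((I - K)^*)^⊥, with dim ker(I - K) = dim ker((I - K)^*). Since det(I - K) ≠ 0, 1 is not an eigenvalue of K and ker(I - K) = {0}, so we are in the first case: for every y there is a unique x = (I - K)^(-1) y. Explicitly, by the Sherman–Morrison formula, (I - u v^T)^(-1) = I + u v^T/(1 - v·u), i.e. (I - K)^(-1) = I + K/(7).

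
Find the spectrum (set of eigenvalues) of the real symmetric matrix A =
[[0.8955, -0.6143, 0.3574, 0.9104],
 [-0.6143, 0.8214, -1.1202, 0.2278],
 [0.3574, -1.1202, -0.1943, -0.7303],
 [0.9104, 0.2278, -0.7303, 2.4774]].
sigma(A) ≈ {-1, 0, 2, 3}

A is real symmetric, so its spectrum consists of real eigenvalues. Expanding the characteristic polynomial of the displayed matrix gives
  det(λ I - A) = p(λ) = λ^4 + (-4)λ^3 + (1)λ^2 + (6)λ + (0).
Solving p(λ) = 0 yields eigenvalues ≈ -1, 0, 2, 3. (A is shown rounded to 4 decimals, so these recover the underlying integer eigenvalues to within that precision.)
Verification: the trace of A = 4 equals the sum of eigenvalues 4, and det(A) ≈ 0.0002 matches the eigenvalue product 0.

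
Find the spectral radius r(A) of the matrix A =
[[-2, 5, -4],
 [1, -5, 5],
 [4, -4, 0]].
r(A) ≈ 6.3494

The eigenvalues of A are the roots of its characteristic polynomial. With M = A (coefficients from the trace, the sum of principal 2x2 minors, and det A):
  p(λ) = det(λ I - M) = λ^3 + 7λ^2 + 41λ + 4.
No integer candidate from the rational root theorem (±divisors of 4) is a root, so the roots are irrational. The cubic discriminant is Δ = -178571 < 0, so there is one real root and a complex-conjugate pair. p(-1) = -31 and p(0) = 4 have opposite signs, so a root lies in (-1, 0); Newton's method refines it to λ ≈ -0.0992. Dividing out (λ - (-0.0992)) leaves approximately λ^2 + 6.9008λ + 40.3153. For λ^2 + 6.9008λ + 40.3153 the discriminant is -113.6405. It is negative, so the remaining roots are the complex-conjugate pair λ ≈ -3.4504 ± 5.3301i. Their product equals the constant term, so |λ|^2 ≈ 40.3153 and |λ| ≈ 6.3494.
Thus the eigenvalues (to 4 decimals) are -0.0992 (modulus 0.0992); -3.4504 ± 5.3301i (modulus 6.3494). The spectral radius is the largest modulus: r(A) ≈ 6.3494. (Cross-check: r(A) ≤ ||A||_2 ≈ 10.5801; equality holds whenever A is normal, though it can also hold for some non-normal A.)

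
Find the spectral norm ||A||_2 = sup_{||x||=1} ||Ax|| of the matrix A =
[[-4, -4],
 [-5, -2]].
||A||_2 = sqrt((61 + sqrt(3145))/2) ≈ 7.6512 (= sqrt(largest eigenvalue of A^T A))

||A||_2 = sigma_max(A) = sqrt(lambda_max(A^T A)). Form the symmetric matrix M = A^T A =
[[41, 26],
 [26, 20]].
Its characteristic polynomial (trace, determinant of M give the coefficients) is
  p(λ) = det(λ I - M) = λ^2 - 61λ + 144.
For λ^2 - 61λ + 144 the discriminant is 3145. It is nonnegative but not a perfect square, so the roots are real and irrational: λ = (61 ± sqrt(3145))/2 ≈ 58.5401, 2.4599.
So the eigenvalues of A^T A are ≈ 2.4599, 58.5401 (all ≥ 0, as they must be for A^T A). The largest is λ_max = (61 + sqrt(3145))/2 ≈ 58.5401, hence ||A||_2 = sqrt(λ_max) = sqrt((61 + sqrt(3145))/2) ≈ 7.6512.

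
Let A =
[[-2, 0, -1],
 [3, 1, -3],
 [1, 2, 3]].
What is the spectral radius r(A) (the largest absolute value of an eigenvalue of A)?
r(A) ≈ 3.286

The eigenvalues of A are the roots of its characteristic polynomial. With M = A (coefficients from the trace, the sum of principal 2x2 minors, and det A):
  p(λ) = det(λ I - M) = λ^3 - 2λ^2 + 2λ + 23.
No integer candidate from the rational root theorem (±divisors of 23) is a root, so the roots are irrational. The cubic discriminant is Δ = -15219 < 0, so there is one real root and a complex-conjugate pair. p(-3) = -28 and p(-2) = 3 have opposite signs, so a root lies in (-3, -2); Newton's method refines it to λ ≈ -2.1301. Dividing out (λ - (-2.1301)) leaves approximately λ^2 - 4.1301λ + 10.7976. For λ^2 - 4.1301λ + 10.7976 the discriminant is -26.1325. It is negative, so the remaining roots are the complex-conjugate pair λ ≈ 2.0651 ± 2.556i. Their product equals the constant term, so |λ|^2 ≈ 10.7976 and |λ| ≈ 3.286.
Thus the eigenvalues (to 4 decimals) are -2.1301 (modulus 2.1301); 2.0651 ± 2.556i (modulus 3.286). The spectral radius is the largest modulus: r(A) ≈ 3.286. (Cross-check: r(A) ≤ ||A||_2 ≈ 4.6065; equality holds whenever A is normal, though it can also hold for some non-normal A.)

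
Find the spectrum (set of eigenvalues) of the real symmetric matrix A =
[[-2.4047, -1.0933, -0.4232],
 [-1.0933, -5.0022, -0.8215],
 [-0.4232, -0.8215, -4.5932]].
sigma(A) ≈ {-6, -4, -2}

A is real symmetric, so its spectrum consists of real eigenvalues. Expanding the characteristic polynomial of the displayed matrix gives
  det(λ I - A) = p(λ) = λ^3 + (12)λ^2 + (44)λ + (48.0018).
Solving p(λ) = 0 yields eigenvalues ≈ -6, -4, -2. (A is shown rounded to 4 decimals, so these recover the underlying integer eigenvalues to within that precision.)
Verification: the trace of A = -12 equals the sum of eigenvalues -12, and det(A) ≈ -48.0018 matches the eigenvalue product -48.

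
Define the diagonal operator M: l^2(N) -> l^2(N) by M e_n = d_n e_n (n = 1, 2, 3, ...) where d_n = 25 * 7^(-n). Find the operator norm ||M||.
||M|| = 25/7 (attained at n = 1)

For M diagonal, ||M|| = sup_n |d_n|. The sequence d_n = 25 * 7^(-n) is positive and strictly decreasing (ratio 7^(-1) < 1), so the supremum is d_1 = 25/7. Hence ||M|| = 25/7.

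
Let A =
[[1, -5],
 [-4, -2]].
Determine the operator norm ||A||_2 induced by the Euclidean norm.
||A||_2 = sqrt((46 + sqrt(180))/2) ≈ 5.4505 (= sqrt(largest eigenvalue of A^T A))

||A||_2 = sigma_max(A) = sqrt(lambda_max(A^T A)). Form the symmetric matrix M = A^T A =
[[17, 3],
 [3, 29]].
Its characteristic polynomial (trace, determinant of M give the coefficients) is
  p(λ) = det(λ I - M) = λ^2 - 46λ + 484.
For λ^2 - 46λ + 484 the discriminant is 180. It is nonnegative but not a perfect square, so the roots are real and irrational: λ = (46 ± sqrt(180))/2 ≈ 29.7082, 16.2918.
So the eigenvalues of A^T A are ≈ 16.2918, 29.7082 (all ≥ 0, as they must be for A^T A). The largest is λ_max = (46 + sqrt(180))/2 ≈ 29.7082, hence ||A||_2 = sqrt(λ_max) = sqrt((46 + sqrt(180))/2) ≈ 5.4505.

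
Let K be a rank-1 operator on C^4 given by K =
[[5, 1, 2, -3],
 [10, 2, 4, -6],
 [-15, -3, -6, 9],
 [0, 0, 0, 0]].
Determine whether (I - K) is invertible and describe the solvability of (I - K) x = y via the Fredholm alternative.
(I - K) is singular (det(I - K) = 0, i.e. 1 ∈ sigma(K)). (I - K) x = y is solvable iff y ⊥ ker((I - K)^*) = span{(5, 1, 2, -3)}, i.e. iff 5y_1 + y_2 + 2y_3 - 3y_4 = 0. When solvable, the solutions are x = y + c·(1, 2, -3, 0), c arbitrary (ker(I - K) = span{(1, 2, -3, 0)}, dimension 1).

K has rank 1, so it is an outer product K = u v^T: every row of K is a multiple of one row vector. Reading off the entries, u = (1, 2, -3, 0) and v = (5, 1, 2, -3) (row i of K equals u_i·v^T). A rank-one matrix u v^T satisfies K u = u (v·u) and kills the (3)-dimensional subspace v^⊥, so its characteristic polynomial is lambda^3 (lambda - v·u) with v·u = tr K = 1. Hence the eigenvalues of I - K are 1 (multiplicity 3) and 1 - (1) = 0, so det(I - K) = 0. (Direct check: I - K =
[[-4, -1, -2, 3],
 [-10, -1, -4, 6],
 [15, 3, 7, -9],
 [0, 0, 0, 1]]
has determinant 0.) So 1 is an eigenvalue of K and (I - K) is not invertible. The finite-dimensional Fredholm alternative says: either (I - K) is invertible, or ker(I - K) ≠ {0} and then range(I - K) = ker((I - K)^*)^⊥, with dim ker(I - K) = dim ker((I - K)^*). We are in the second case, so we need both kernels. Kernel of I - K: (I - K) u = u - u (v·u) = u - u = 0, so ker(I - K) = span{u} = span{(1, 2, -3, 0)} (it is exactly 1-dimensional because rank(I - K) = 3). Kernel of the adjoint: K is real, so (I - K)^* = I - K^T = I - v u^T, and (I - v u^T) v = v - v (u·v) = 0; hence ker((I - K)^*) = span{v} = span{(5, 1, 2, -3)}. Therefore (I - K) x = y is solvable iff <y, v> = 0, i.e. iff 5y_1 + y_2 + 2y_3 - 3y_4 = 0. When this holds, K y = u (v·y) = 0, so (I - K) y = y and x = y is a particular solution; the full solution set is the line x = y + c·u = y + c·(1, 2, -3, 0), c ∈ C.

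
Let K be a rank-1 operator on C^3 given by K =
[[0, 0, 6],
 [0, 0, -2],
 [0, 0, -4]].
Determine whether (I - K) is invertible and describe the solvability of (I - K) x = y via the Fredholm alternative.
(I - K) is invertible (det(I - K) = 5 ≠ 0), so for every y in C^3 the equation (I - K) x = y has a unique solution.

K has rank 1, so it is an outer product K = u v^T: every row of K is a multiple of one row vector. Reading off the entries, u = (-3, 1, 2) and v = (0, 0, -2) (row i of K equals u_i·v^T). A rank-one matrix u v^T satisfies K u = u (v·u) and kills the (2)-dimensional subspace v^⊥, so its characteristic polynomial is lambda^2 (lambda - v·u) with v·u = tr K = -4. Hence the eigenvalues of I - K are 1 (multiplicity 2) and 1 - (-4) = 5, so det(I - K) = 5. (Direct check: I - K =
[[1, 0, -6],
 [0, 1, 2],
 [0, 0, 5]]
has determinant 5.) The finite-dimensional Fredholm alternative says: either (I - K) is invertible, or ker(I - K) ≠ {0} and then range(I - K) = ker((I - K)^*)^⊥, with dim ker(I - K) = dim ker((I - K)^*). Since det(I - K) ≠ 0, 1 is not an eigenvalue of K and ker(I - K) = {0}, so we are in the first case: for every y there is a unique x = (I - K)^(-1) y. Explicitly, by the Sherman–Morrison formula, (I - u v^T)^(-1) = I + u v^T/(1 - v·u), i.e. (I - K)^(-1) = I + K/(5).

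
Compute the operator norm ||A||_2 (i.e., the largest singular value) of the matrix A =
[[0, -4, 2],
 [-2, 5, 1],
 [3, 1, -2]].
||A||_2 ≈ 6.6254 (= sqrt(largest eigenvalue of A^T A))

||A||_2 = sigma_max(A) = sqrt(lambda_max(A^T A)). Form the symmetric matrix M = A^T A =
[[13, -7, -8],
 [-7, 42, -5],
 [-8, -5, 9]].
Its characteristic polynomial (trace, sum of principal 2x2 minors, determinant of M give the coefficients) is
  p(λ) = det(λ I - M) = λ^3 - 64λ^2 + 903λ - 900.
No integer candidate from the rational root theorem (±divisors of 900) is a root, so the roots are irrational. The cubic discriminant is Δ = 365299956 > 0, so there are three distinct real roots. p(1) = -60 and p(2) = 658 have opposite signs, so a root lies in (1, 2); Newton's method refines it to λ ≈ 1.0776. p(19) = 12 and p(20) = -440 have opposite signs, so a root lies in (19, 20); Newton's method refines it to λ ≈ 19.0269. p(43) = -900 and p(44) = 112 have opposite signs, so a root lies in (43, 44); Newton's method refines it to λ ≈ 43.8955. Check (Vieta): the three roots sum to 64, matching tr M = 64.
So the eigenvalues of A^T A are ≈ 1.0776, 19.0269, 43.8955 (all ≥ 0, as they must be for A^T A). The largest is λ_max ≈ 43.8955, hence ||A||_2 = sqrt(λ_max) ≈ 6.6254.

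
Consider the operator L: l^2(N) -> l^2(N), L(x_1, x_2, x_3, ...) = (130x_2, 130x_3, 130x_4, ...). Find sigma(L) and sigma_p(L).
sigma(L) = closed disk {z in C : |z| ≤ 130}; sigma_p(L) = open disk {z in C : |z| < 130}

Note L = 130·V where V is the unit left shift (V x)_k = x_{k+1}; so sigma(L) = 130·sigma(V) and ||L|| = 130||V||. ||L x||^2 = 16900sum_{k≥2} |x_k|^2 ≤ 16900||x||^2, with equality on {x : x_1 = 0}, so ||L|| = 130. For any lambda with |lambda| < 130, set r = lambda/130 (|r| < 1); the vector x = (1, r, r^2, ...) is in l^2 and satisfies L x = 130(r, r^2, ...) = lambda x, so lambda is an eigenvalue. On the boundary |lambda| = 130 the geometric series diverges, so no l^2 eigenvector exists, but these lambda lie in the approximate point spectrum. Hence sigma(L) is the closed disk of radius 130 and sigma_p(L) is the open disk.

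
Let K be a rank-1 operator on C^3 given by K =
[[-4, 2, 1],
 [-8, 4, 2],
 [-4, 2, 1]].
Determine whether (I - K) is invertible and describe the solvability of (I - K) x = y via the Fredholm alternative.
(I - K) is singular (det(I - K) = 0, i.e. 1 ∈ sigma(K)). (I - K) x = y is solvable iff y ⊥ ker((I - K)^*) = span{(-4, 2, 1)}, i.e. iff -4y_1 + 2y_2 + y_3 = 0. When solvable, the solutions are x = y + c·(1, 2, 1), c arbitrary (ker(I - K) = span{(1, 2, 1)}, dimension 1).

K has rank 1, so it is an outer product K = u v^T: every row of K is a multiple of one row vector. Reading off the entries, u = (1, 2, 1) and v = (-4, 2, 1) (row i of K equals u_i·v^T). A rank-one matrix u v^T satisfies K u = u (v·u) and kills the (2)-dimensional subspace v^⊥, so its characteristic polynomial is lambda^2 (lambda - v·u) with v·u = tr K = 1. Hence the eigenvalues of I - K are 1 (multiplicity 2) and 1 - (1) = 0, so det(I - K) = 0. (Direct check: I - K =
[[5, -2, -1],
 [8, -3, -2],
 [4, -2, 0]]
has determinant 0.) So 1 is an eigenvalue of K and (I - K) is not invertible. The finite-dimensional Fredholm alternative says: either (I - K) is invertible, or ker(I - K) ≠ {0} and then range(I - K) = ker((I - K)^*)^⊥, with dim ker(I - K) = dim ker((I - K)^*). We are in the second case, so we need both kernels. Kernel of I - K: (I - K) u = u - u (v·u) = u - u = 0, so ker(I - K) = span{u} = span{(1, 2, 1)} (it is exactly 1-dimensional because rank(I - K) = 2). Kernel of the adjoint: K is real, so (I - K)^* = I - K^T = I - v u^T, and (I - v u^T) v = v - v (u·v) = 0; hence ker((I - K)^*) = span{v} = span{(-4, 2, 1)}. Therefore (I - K) x = y is solvable iff <y, v> = 0, i.e. iff -4y_1 + 2y_2 + y_3 = 0. When this holds, K y = u (v·y) = 0, so (I - K) y = y and x = y is a particular solution; the full solution set is the line x = y + c·u = y + c·(1, 2, 1), c ∈ C.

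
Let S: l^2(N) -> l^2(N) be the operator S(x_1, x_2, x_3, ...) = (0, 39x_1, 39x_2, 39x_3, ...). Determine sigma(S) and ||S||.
sigma(S) = closed disk {z in C : |z| ≤ 39}; ||S|| = 39

Note S = 39·U where U is the unit right shift (U x)_k = x_{k-1} (with x_0 := 0); so ||S|| = 39||U|| and sigma(S) = 39·sigma(U). ||S x||^2 = sum_{k≥1} |39x_k|^2 = 1521||x||^2, so ||S|| = 39 and sigma(S) ⊂ {|z| ≤ 39}. For any |lambda| < 39, the equation (S - lambda I) x = 0 forces x_1 = 0, then 39x_k = lambda x_{k+1} ⇒ x = 0, so S has no eigenvalues. But (S - lambda I) is not surjective for |lambda| < 39: solving (S - lambda I) x = e_1 would require x_n proportional to (lambda/39)^(-n), which is not in l^2. So every |lambda| < 39 lies in the residual spectrum. The boundary |lambda| = 39 is in the approximate point spectrum (the spectrum is closed). Hence sigma(S) is the closed disk of radius 39.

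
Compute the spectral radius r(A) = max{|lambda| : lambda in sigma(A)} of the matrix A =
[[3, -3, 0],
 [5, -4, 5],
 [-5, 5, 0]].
r(A) = (1 + sqrt(89))/2 ≈ 5.217

The eigenvalues of A are the roots of its characteristic polynomial. With M = A (coefficients from the trace, the sum of principal 2x2 minors, and det A):
  p(λ) = det(λ I - M) = λ^3 + λ^2 - 22λ.
The constant term is 0, so λ = 0 is a root. Dividing out λ leaves p(λ) = λ(λ^2 + λ - 22). For λ^2 + λ - 22 the discriminant is 89. It is nonnegative but not a perfect square, so the roots are real and irrational: λ = (-1 ± sqrt(89))/2 ≈ 4.217, -5.217.
Thus the eigenvalues (to 4 decimals) are 4.217 (modulus 4.217); -5.217 (modulus 5.217); 0 (modulus 0). The spectral radius is the largest modulus: r(A) = (1 + sqrt(89))/2 ≈ 5.217. (Cross-check: r(A) ≤ ||A||_2 ≈ 10.9311; equality holds whenever A is normal, though it can also hold for some non-normal A.)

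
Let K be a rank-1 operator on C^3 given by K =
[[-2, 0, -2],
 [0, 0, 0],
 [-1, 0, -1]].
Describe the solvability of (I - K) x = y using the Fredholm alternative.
(I - K) is invertible (det(I - K) = 4 ≠ 0), so for every y in C^3 the equation (I - K) x = y has a unique solution.

K has rank 1, so it is an outer product K = u v^T: every row of K is a multiple of one row vector. Reading off the entries, u = (2, 0, 1) and v = (-1, 0, -1) (row i of K equals u_i·v^T). A rank-one matrix u v^T satisfies K u = u (v·u) and kills the (2)-dimensional subspace v^⊥, so its characteristic polynomial is lambda^2 (lambda - v·u) with v·u = tr K = -3. Hence the eigenvalues of I - K are 1 (multiplicity 2) and 1 - (-3) = 4, so det(I - K) = 4. (Direct check: I - K =
[[3, 0, 2],
 [0, 1, 0],
 [1, 0, 2]]
has determinant 4.) The finite-dimensional Fredholm alternative says: either (I - K) is invertible, or ker(I - K) ≠ {0} and then range(I - K) = ker((I - K)^*)^⊥, with dim ker(I - K) = dim ker((I - K)^*). Since det(I - K) ≠ 0, 1 is not an eigenvalue of K and ker(I - K) = {0}, so we are in the first case: for every y there is a unique x = (I - K)^(-1) y. Explicitly, by the Sherman–Morrison formula, (I - u v^T)^(-1) = I + u v^T/(1 - v·u), i.e. (I - K)^(-1) = I + K/(4).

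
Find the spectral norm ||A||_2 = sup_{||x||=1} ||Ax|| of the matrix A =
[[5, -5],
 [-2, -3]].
||A||_2 = sqrt((63 + sqrt(1469))/2) ≈ 7.1178 (= sqrt(largest eigenvalue of A^T A))

||A||_2 = sigma_max(A) = sqrt(lambda_max(A^T A)). Form the symmetric matrix M = A^T A =
[[29, -19],
 [-19, 34]].
Its characteristic polynomial (trace, determinant of M give the coefficients) is
  p(λ) = det(λ I - M) = λ^2 - 63λ + 625.
For λ^2 - 63λ + 625 the discriminant is 1469. It is nonnegative but not a perfect square, so the roots are real and irrational: λ = (63 ± sqrt(1469))/2 ≈ 50.6638, 12.3362.
So the eigenvalues of A^T A are ≈ 12.3362, 50.6638 (all ≥ 0, as they must be for A^T A). The largest is λ_max = (63 + sqrt(1469))/2 ≈ 50.6638, hence ||A||_2 = sqrt(λ_max) = sqrt((63 + sqrt(1469))/2) ≈ 7.1178.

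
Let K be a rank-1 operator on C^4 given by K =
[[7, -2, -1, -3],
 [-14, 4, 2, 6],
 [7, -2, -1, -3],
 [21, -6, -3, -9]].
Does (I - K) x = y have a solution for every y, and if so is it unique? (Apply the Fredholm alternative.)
(I - K) is singular (det(I - K) = 0, i.e. 1 ∈ sigma(K)). (I - K) x = y is solvable iff y ⊥ ker((I - K)^*) = span{(7, -2, -1, -3)}, i.e. iff 7y_1 - 2y_2 - y_3 - 3y_4 = 0. When solvable, the solutions are x = y + c·(1, -2, 1, 3), c arbitrary (ker(I - K) = span{(1, -2, 1, 3)}, dimension 1).

K has rank 1, so it is an outer product K = u v^T: every row of K is a multiple of one row vector. Reading off the entries, u = (1, -2, 1, 3) and v = (7, -2, -1, -3) (row i of K equals u_i·v^T). A rank-one matrix u v^T satisfies K u = u (v·u) and kills the (3)-dimensional subspace v^⊥, so its characteristic polynomial is lambda^3 (lambda - v·u) with v·u = tr K = 1. Hence the eigenvalues of I - K are 1 (multiplicity 3) and 1 - (1) = 0, so det(I - K) = 0. (Direct check: I - K =
[[-6, 2, 1, 3],
 [14, -3, -2, -6],
 [-7, 2, 2, 3],
 [-21, 6, 3, 10]]
has determinant 0.) So 1 is an eigenvalue of K and (I - K) is not invertible. The finite-dimensional Fredholm alternative says: either (I - K) is invertible, or ker(I - K) ≠ {0} and then range(I - K) = ker((I - K)^*)^⊥, with dim ker(I - K) = dim ker((I - K)^*). We are in the second case, so we need both kernels. Kernel of I - K: (I - K) u = u - u (v·u) = u - u = 0, so ker(I - K) = span{u} = span{(1, -2, 1, 3)} (it is exactly 1-dimensional because rank(I - K) = 3). Kernel of the adjoint: K is real, so (I - K)^* = I - K^T = I - v u^T, and (I - v u^T) v = v - v (u·v) = 0; hence ker((I - K)^*) = span{v} = span{(7, -2, -1, -3)}. Therefore (I - K) x = y is solvable iff <y, v> = 0, i.e. iff 7y_1 - 2y_2 - y_3 - 3y_4 = 0. When this holds, K y = u (v·y) = 0, so (I - K) y = y and x = y is a particular solution; the full solution set is the line x = y + c·u = y + c·(1, -2, 1, 3), c ∈ C.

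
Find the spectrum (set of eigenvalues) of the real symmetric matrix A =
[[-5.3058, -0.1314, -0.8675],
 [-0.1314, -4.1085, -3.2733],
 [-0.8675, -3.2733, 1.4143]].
sigma(A) ≈ {-6, -5, 3}

A is real symmetric, so its spectrum consists of real eigenvalues. Expanding the characteristic polynomial of the displayed matrix gives
  det(λ I - A) = p(λ) = λ^3 + (8)λ^2 + (-3)λ + (-90).
Solving p(λ) = 0 yields eigenvalues ≈ -6, -5, 3. (A is shown rounded to 4 decimals, so these recover the underlying integer eigenvalues to within that precision.)
Verification: the trace of A = -8 equals the sum of eigenvalues -8, and det(A) ≈ 90.0003 matches the eigenvalue product 90.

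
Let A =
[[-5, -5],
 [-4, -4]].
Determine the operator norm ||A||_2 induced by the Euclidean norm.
||A||_2 = sqrt(82) ≈ 9.0554 (= sqrt(largest eigenvalue of A^T A))

||A||_2 = sigma_max(A) = sqrt(lambda_max(A^T A)). Form the symmetric matrix M = A^T A =
[[41, 41],
 [41, 41]].
Its characteristic polynomial (trace, determinant of M give the coefficients) is
  p(λ) = det(λ I - M) = λ^2 - 82λ.
For λ^2 - 82λ the discriminant is 6724. It is a perfect square (82^2), so the roots are rational: λ = (82 ± 82)/2 = 82, 0.
So the eigenvalues of A^T A are ≈ 0, 82 (all ≥ 0, as they must be for A^T A). The largest is λ_max = 82, hence ||A||_2 = sqrt(λ_max) = sqrt(82) ≈ 9.0554.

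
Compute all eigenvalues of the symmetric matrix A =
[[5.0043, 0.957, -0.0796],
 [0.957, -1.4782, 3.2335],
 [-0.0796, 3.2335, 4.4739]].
sigma(A) ≈ {-3, 5, 6}

A is real symmetric, so its spectrum consists of real eigenvalues. Expanding the characteristic polynomial of the displayed matrix gives
  det(λ I - A) = p(λ) = λ^3 + (-8)λ^2 + (-3)λ + (89.9983).
Solving p(λ) = 0 yields eigenvalues ≈ -3, 5, 6. (A is shown rounded to 4 decimals, so these recover the underlying integer eigenvalues to within that precision.)
Verification: the trace of A = 8 equals the sum of eigenvalues 8, and det(A) ≈ -89.9983 matches the eigenvalue product -90.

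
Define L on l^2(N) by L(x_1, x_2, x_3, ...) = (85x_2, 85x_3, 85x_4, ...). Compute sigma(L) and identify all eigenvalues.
sigma(L) = closed disk {z in C : |z| ≤ 85}; sigma_p(L) = open disk {z in C : |z| < 85}

Note L = 85·V where V is the unit left shift (V x)_k = x_{k+1}; so sigma(L) = 85·sigma(V) and ||L|| = 85||V||. ||L x||^2 = 7225sum_{k≥2} |x_k|^2 ≤ 7225||x||^2, with equality on {x : x_1 = 0}, so ||L|| = 85. For any lambda with |lambda| < 85, set r = lambda/85 (|r| < 1); the vector x = (1, r, r^2, ...) is in l^2 and satisfies L x = 85(r, r^2, ...) = lambda x, so lambda is an eigenvalue. On the boundary |lambda| = 85 the geometric series diverges, so no l^2 eigenvector exists, but these lambda lie in the approximate point spectrum. Hence sigma(L) is the closed disk of radius 85 and sigma_p(L) is the open disk.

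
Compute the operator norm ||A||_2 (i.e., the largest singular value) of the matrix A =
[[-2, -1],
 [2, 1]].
||A||_2 = sqrt(10) ≈ 3.1623 (= sqrt(largest eigenvalue of A^T A))

||A||_2 = sigma_max(A) = sqrt(lambda_max(A^T A)). Form the symmetric matrix M = A^T A =
[[8, 4],
 [4, 2]].
Its characteristic polynomial (trace, determinant of M give the coefficients) is
  p(λ) = det(λ I - M) = λ^2 - 10λ.
For λ^2 - 10λ the discriminant is 100. It is a perfect square (10^2), so the roots are rational: λ = (10 ± 10)/2 = 10, 0.
So the eigenvalues of A^T A are ≈ 0, 10 (all ≥ 0, as they must be for A^T A). The largest is λ_max = 10, hence ||A||_2 = sqrt(λ_max) = sqrt(10) ≈ 3.1623.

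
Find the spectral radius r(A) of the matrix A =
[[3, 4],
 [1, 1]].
r(A) = (4 + sqrt(20))/2 ≈ 4.2361

The eigenvalues of A are the roots of its characteristic polynomial. With M = A (coefficients from the trace and determinant):
  p(λ) = det(λ I - M) = λ^2 - 4λ - 1.
For λ^2 - 4λ - 1 the discriminant is 20. It is nonnegative but not a perfect square, so the roots are real and irrational: λ = (4 ± sqrt(20))/2 ≈ 4.2361, -0.2361.
Thus the eigenvalues (to 4 decimals) are 4.2361 (modulus 4.2361); -0.2361 (modulus 0.2361). The spectral radius is the largest modulus: r(A) = (4 + sqrt(20))/2 ≈ 4.2361. (Cross-check: r(A) ≤ ||A||_2 ≈ 5.1926; equality holds whenever A is normal, though it can also hold for some non-normal A.)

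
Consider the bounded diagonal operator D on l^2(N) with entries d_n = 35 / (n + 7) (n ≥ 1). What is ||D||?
||D|| = 35/8 (attained at n = 1)

For D diagonal, ||D|| = sup_n |d_n| = sup_n 35/(n + 7). This is positive and strictly decreasing in n, so the supremum is attained at n = 1: d_1 = 35/(1 + 7) = 35/8. Hence ||D|| = 35/8.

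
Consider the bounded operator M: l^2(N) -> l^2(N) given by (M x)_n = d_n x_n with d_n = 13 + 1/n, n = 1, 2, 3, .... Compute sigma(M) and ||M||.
sigma(M) = {13 + 1/n : n ≥ 1} ∪ {13}; ||M|| = 14

A bounded diagonal operator on l^2 with diagonal entries d_n has spectrum equal to the closure of {d_n : n ≥ 1}: every d_n is an eigenvalue (with eigenvector e_n), so {d_n} ⊂ sigma(M); the spectrum is closed, so its closure is too; and for lambda not in the closure, (M - lambda I) has bounded inverse (the diagonal entries 1/(d_n - lambda) are bounded). For our sequence d_n = 13 + 1/n, n = 1, 2, 3, ...:
  - {d_n} = {13 + 1/n : n ≥ 1}; the only limit point is 13
  - closure = {13 + 1/n : n ≥ 1} ∪ {13}
For the norm: a diagonal operator has ||M|| = sup_n |d_n|. Here d_n = 13 + 1/n is positive and decreasing, so sup_n |d_n| = d_1 = 13 + 1 = 14. So ||M|| = 14.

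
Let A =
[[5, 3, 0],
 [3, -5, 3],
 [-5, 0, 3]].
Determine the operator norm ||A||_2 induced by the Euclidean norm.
||A||_2 ≈ 7.7509 (= sqrt(largest eigenvalue of A^T A))

||A||_2 = sigma_max(A) = sqrt(lambda_max(A^T A)). Form the symmetric matrix M = A^T A =
[[59, 0, -6],
 [0, 34, -15],
 [-6, -15, 18]].
Its characteristic polynomial (trace, sum of principal 2x2 minors, determinant of M give the coefficients) is
  p(λ) = det(λ I - M) = λ^3 - 111λ^2 + 3419λ - 21609.
No integer candidate from the rational root theorem (±divisors of 21609) is a root, so the roots are irrational. The cubic discriminant is Δ = 955051600 > 0, so there are three distinct real roots. p(8) = -849 and p(9) = 900 have opposite signs, so a root lies in (8, 9); Newton's method refines it to λ ≈ 8.4732. p(42) = 273 and p(43) = -324 have opposite signs, so a root lies in (42, 43); Newton's method refines it to λ ≈ 42.4505. p(60) = -69 and p(61) = 900 have opposite signs, so a root lies in (60, 61); Newton's method refines it to λ ≈ 60.0763. Check (Vieta): the three roots sum to 111, matching tr M = 111.
So the eigenvalues of A^T A are ≈ 8.4732, 42.4505, 60.0763 (all ≥ 0, as they must be for A^T A). The largest is λ_max ≈ 60.0763, hence ||A||_2 = sqrt(λ_max) ≈ 7.7509.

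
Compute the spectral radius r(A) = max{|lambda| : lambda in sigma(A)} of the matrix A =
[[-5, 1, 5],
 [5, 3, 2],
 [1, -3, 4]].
r(A) ≈ 6.6122

The eigenvalues of A are the roots of its characteristic polynomial. With M = A (coefficients from the trace, the sum of principal 2x2 minors, and det A):
  p(λ) = det(λ I - M) = λ^3 - 2λ^2 - 27λ + 198.
No integer candidate from the rational root theorem (±divisors of 198) is a root, so the roots are irrational. The cubic discriminant is Δ = -778068 < 0, so there is one real root and a complex-conjugate pair. p(-7) = -54 and p(-6) = 72 have opposite signs, so a root lies in (-7, -6); Newton's method refines it to λ ≈ -6.6122. Dividing out (λ - (-6.6122)) leaves approximately λ^2 - 8.6122λ + 29.9449. For λ^2 - 8.6122λ + 29.9449 the discriminant is -45.6103. It is negative, so the remaining roots are the complex-conjugate pair λ ≈ 4.3061 ± 3.3768i. Their product equals the constant term, so |λ|^2 ≈ 29.9449 and |λ| ≈ 5.4722.
Thus the eigenvalues (to 4 decimals) are -6.6122 (modulus 6.6122); 4.3061 ± 3.3768i (modulus 5.4722). The spectral radius is the largest modulus: r(A) ≈ 6.6122. (Cross-check: r(A) ≤ ||A||_2 ≈ 7.7675; equality holds whenever A is normal, though it can also hold for some non-normal A.)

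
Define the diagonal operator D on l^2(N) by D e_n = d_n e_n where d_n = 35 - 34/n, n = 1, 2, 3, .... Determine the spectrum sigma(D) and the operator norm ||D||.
sigma(D) = {35 - 34/n : n ≥ 1} ∪ {35}; ||D|| = 35

A bounded diagonal operator on l^2 with diagonal entries d_n has spectrum equal to the closure of {d_n : n ≥ 1}: every d_n is an eigenvalue (with eigenvector e_n), so {d_n} ⊂ sigma(D); the spectrum is closed, so its closure is too; and for lambda not in the closure, (D - lambda I) has bounded inverse (the diagonal entries 1/(d_n - lambda) are bounded). For our sequence d_n = 35 - 34/n, n = 1, 2, 3, ...:
  - {d_n} = {35 - 34/n : n ≥ 1}; the only limit point is 35
  - closure = {35 - 34/n : n ≥ 1} ∪ {35}
For the norm: a diagonal operator has ||D|| = sup_n |d_n|. Here d_n = 35 - 34/n increases monotonically from d_1 = 1 toward 35, with all terms in [1, 35); so sup_n |d_n| = 35 (the supremum is the limit, not attained). So ||D|| = 35.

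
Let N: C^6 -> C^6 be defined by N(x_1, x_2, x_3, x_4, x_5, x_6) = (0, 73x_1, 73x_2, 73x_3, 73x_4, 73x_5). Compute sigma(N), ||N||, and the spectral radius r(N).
sigma(N) = {0}; ||N|| = 73; r(N) = 0. (N is nilpotent with N^6 = 0.)

On C^6, N is a strictly lower-triangular matrix with 73 on the subdiagonal and zeros elsewhere, so its characteristic polynomial is lambda^6 and every eigenvalue is 0: sigma(N) = {0}. For the operator norm, N e_i = 73e_{i+1} for i = 1, ..., 5 and N e_6 = 0, so the singular values of N are 73 (with multiplicity 5) and 0; hence ||N|| = 73. The spectral radius r(N) = max|lambda| = 0. Note ||N|| > r(N) — characteristic of non-normal nilpotent operators. Indeed N^6 = 0.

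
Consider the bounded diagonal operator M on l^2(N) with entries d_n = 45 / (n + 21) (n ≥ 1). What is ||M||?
||M|| = 45/22 (attained at n = 1)

For M diagonal, ||M|| = sup_n |d_n| = sup_n 45/(n + 21). This is positive and strictly decreasing in n, so the supremum is attained at n = 1: d_1 = 45/(1 + 21) = 45/22. Hence ||M|| = 45/22.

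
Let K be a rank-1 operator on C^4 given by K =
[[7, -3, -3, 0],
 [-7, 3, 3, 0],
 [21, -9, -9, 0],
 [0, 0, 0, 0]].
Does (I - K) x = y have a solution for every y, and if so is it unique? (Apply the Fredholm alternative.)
(I - K) is singular (det(I - K) = 0, i.e. 1 ∈ sigma(K)). (I - K) x = y is solvable iff y ⊥ ker((I - K)^*) = span{(7, -3, -3, 0)}, i.e. iff 7y_1 - 3y_2 - 3y_3 = 0. When solvable, the solutions are x = y + c·(1, -1, 3, 0), c arbitrary (ker(I - K) = span{(1, -1, 3, 0)}, dimension 1).

K has rank 1, so it is an outer product K = u v^T: every row of K is a multiple of one row vector. Reading off the entries, u = (1, -1, 3, 0) and v = (7, -3, -3, 0) (row i of K equals u_i·v^T). A rank-one matrix u v^T satisfies K u = u (v·u) and kills the (3)-dimensional subspace v^⊥, so its characteristic polynomial is lambda^3 (lambda - v·u) with v·u = tr K = 1. Hence the eigenvalues of I - K are 1 (multiplicity 3) and 1 - (1) = 0, so det(I - K) = 0. (Direct check: I - K =
[[-6, 3, 3, 0],
 [7, -2, -3, 0],
 [-21, 9, 10, 0],
 [0, 0, 0, 1]]
has determinant 0.) So 1 is an eigenvalue of K and (I - K) is not invertible. The finite-dimensional Fredholm alternative says: either (I - K) is invertible, or ker(I - K) ≠ {0} and then range(I - K) = ker((I - K)^*)^⊥, with dim ker(I - K) = dim ker((I - K)^*). We are in the second case, so we need both kernels. Kernel of I - K: (I - K) u = u - u (v·u) = u - u = 0, so ker(I - K) = span{u} = span{(1, -1, 3, 0)} (it is exactly 1-dimensional because rank(I - K) = 3). Kernel of the adjoint: K is real, so (I - K)^* = I - K^T = I - v u^T, and (I - v u^T) v = v - v (u·v) = 0; hence ker((I - K)^*) = span{v} = span{(7, -3, -3, 0)}. Therefore (I - K) x = y is solvable iff <y, v> = 0, i.e. iff 7y_1 - 3y_2 - 3y_3 = 0. When this holds, K y = u (v·y) = 0, so (I - K) y = y and x = y is a particular solution; the full solution set is the line x = y + c·u = y + c·(1, -1, 3, 0), c ∈ C.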